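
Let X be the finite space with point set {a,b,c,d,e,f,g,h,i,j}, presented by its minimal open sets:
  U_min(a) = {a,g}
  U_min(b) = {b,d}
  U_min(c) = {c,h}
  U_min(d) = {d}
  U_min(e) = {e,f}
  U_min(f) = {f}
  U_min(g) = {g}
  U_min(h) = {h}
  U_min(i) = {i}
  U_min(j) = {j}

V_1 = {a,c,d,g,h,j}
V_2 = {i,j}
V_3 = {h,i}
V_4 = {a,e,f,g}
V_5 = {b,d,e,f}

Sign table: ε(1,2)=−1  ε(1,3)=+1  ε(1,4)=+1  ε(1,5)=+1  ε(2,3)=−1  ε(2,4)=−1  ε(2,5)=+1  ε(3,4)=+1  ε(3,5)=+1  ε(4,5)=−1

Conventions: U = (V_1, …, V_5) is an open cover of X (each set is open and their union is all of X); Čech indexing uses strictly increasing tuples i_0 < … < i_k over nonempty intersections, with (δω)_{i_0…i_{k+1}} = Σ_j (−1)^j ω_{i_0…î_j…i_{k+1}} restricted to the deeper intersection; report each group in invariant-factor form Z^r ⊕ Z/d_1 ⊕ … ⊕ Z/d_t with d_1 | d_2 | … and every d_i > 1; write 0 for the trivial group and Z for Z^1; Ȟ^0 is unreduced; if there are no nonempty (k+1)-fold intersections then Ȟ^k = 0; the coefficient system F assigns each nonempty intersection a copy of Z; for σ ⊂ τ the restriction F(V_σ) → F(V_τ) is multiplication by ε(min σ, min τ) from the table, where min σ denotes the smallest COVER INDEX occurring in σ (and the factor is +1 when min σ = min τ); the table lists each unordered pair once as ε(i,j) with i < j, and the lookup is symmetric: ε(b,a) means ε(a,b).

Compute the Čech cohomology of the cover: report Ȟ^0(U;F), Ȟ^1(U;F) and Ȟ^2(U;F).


cover nerve:
  V12={j} V13={h} V14={a,g} V15={d} V23={i} V45={e,f}
C dims 5,6; δ0: rk 5, SNF 1^4·2
Ȟ^0: (5−5)−0=0 ⇒ 0
Ȟ^1: (6−0)−5=1 plus torsion [2] ⇒ Z ⊕ Z/2
Ȟ^2: (0−0)−0=0 ⇒ 0

Ȟ^0(U;F) ≅ 0; Ȟ^1(U;F) ≅ Z ⊕ Z/2; Ȟ^2(U;F) ≅ 0


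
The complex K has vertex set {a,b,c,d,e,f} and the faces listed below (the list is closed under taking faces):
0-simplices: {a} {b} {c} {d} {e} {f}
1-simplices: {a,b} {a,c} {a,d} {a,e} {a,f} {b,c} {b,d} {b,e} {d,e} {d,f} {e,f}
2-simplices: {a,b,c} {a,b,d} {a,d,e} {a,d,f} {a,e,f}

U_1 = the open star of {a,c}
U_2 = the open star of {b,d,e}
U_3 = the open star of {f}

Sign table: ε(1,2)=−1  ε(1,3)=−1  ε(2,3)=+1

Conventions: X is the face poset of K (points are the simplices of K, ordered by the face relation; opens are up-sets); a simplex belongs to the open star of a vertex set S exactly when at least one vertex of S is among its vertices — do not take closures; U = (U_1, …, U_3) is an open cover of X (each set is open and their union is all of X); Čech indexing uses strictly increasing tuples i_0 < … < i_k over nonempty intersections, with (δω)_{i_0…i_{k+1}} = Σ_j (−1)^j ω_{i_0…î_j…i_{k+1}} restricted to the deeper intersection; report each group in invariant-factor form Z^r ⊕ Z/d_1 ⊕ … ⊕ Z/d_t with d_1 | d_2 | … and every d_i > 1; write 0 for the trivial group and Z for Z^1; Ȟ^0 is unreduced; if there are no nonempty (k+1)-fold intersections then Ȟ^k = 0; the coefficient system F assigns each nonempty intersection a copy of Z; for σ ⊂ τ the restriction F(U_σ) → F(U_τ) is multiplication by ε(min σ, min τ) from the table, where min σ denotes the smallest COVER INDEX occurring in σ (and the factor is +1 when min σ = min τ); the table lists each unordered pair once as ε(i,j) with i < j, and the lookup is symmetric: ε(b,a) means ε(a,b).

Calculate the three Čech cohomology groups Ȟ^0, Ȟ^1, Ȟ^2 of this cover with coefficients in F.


nerve of the cover:
  U1={{a},{c},{a,b},{a,c},{a,d},{a,e},{a,f},{b,c},{a,b,c},{a,b,d},{a,d,e},{a,d,f},{a,e,f}} U2={{b},{d},{e},{a,b},{a,d},{a,e},{b,c},{b,d},{b,e},{d,e},{d,f},{e,f},{a,b,c},{a,b,d},{a,d,e},{a,d,f},{a,e,f}} U3={{f},{a,f},{d,f},{e,f},{a,d,f},{a,e,f}}
  U12={{a,b},{a,d},{a,e},{b,c},{a,b,c},{a,b,d},{a,d,e},{a,d,f},{a,e,f}} U13={{a,f},{a,d,f},{a,e,f}} U23={{d,f},{e,f},{a,d,f},{a,e,f}}
  U123={{a,d,f},{a,e,f}}
C dims 3,3,1; δ0: rk 2, SNF 1^2; δ1: rk 1, SNF 1^1
Ȟ^0 = (3 − 2) − 0 = 1, so Ȟ^0 ≅ Z
Ȟ^1 = (3 − 1) − 2 = 0, so Ȟ^1 ≅ 0
Ȟ^2 = (1 − 0) − 1 = 0, so Ȟ^2 ≅ 0

Ȟ^0(U;F) ≅ Z, Ȟ^1(U;F) ≅ 0 and Ȟ^2(U;F) ≅ 0


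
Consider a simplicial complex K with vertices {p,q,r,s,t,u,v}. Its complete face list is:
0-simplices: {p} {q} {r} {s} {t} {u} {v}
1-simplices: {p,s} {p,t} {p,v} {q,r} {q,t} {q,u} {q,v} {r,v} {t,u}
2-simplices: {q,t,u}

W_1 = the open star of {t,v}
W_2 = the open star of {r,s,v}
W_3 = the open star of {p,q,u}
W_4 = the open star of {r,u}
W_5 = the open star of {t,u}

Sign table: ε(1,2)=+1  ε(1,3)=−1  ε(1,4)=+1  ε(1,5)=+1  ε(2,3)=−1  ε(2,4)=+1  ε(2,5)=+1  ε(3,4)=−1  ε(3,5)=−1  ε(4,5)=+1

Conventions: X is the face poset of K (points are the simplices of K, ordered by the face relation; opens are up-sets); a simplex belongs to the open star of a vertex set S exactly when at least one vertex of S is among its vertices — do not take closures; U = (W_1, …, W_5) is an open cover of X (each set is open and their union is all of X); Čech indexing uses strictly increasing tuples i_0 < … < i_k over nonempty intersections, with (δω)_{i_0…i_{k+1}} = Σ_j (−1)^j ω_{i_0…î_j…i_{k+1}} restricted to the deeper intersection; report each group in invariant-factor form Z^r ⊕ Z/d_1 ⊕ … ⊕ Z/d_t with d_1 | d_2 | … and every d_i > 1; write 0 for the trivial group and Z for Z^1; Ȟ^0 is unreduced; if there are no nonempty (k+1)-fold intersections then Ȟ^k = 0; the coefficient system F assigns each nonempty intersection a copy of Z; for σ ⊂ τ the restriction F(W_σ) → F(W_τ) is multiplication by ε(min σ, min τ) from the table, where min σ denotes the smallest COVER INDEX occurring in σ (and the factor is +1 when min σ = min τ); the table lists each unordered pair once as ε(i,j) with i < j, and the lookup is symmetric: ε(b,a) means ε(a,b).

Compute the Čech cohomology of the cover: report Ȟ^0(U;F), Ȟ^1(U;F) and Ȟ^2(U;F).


Ȟ^0(U;F) ≅ Z,  Ȟ^1(U;F) ≅ 0,  Ȟ^2(U;F) ≅ Z

nerve simplices:
  W1={{t},{v},{p,t},{p,v},{q,t},{q,v},{r,v},{t,u},{q,t,u}} W2={{r},{s},{v},{p,s},{p,v},{q,r},{q,v},{r,v}} W3={{p},{q},{u},{p,s},{p,t},{p,v},{q,r},{q,t},{q,u},{q,v},{t,u},{q,t,u}} W4={{r},{u},{q,r},{q,u},{r,v},{t,u},{q,t,u}} W5={{t},{u},{p,t},{q,t},{q,u},{t,u},{q,t,u}}
  W12={{v},{p,v},{q,v},{r,v}} W13={{p,t},{p,v},{q,t},{q,v},{t,u},{q,t,u}} W14={{r,v},{t,u},{q,t,u}} W15={{t},{p,t},{q,t},{t,u},{q,t,u}} W23={{p,s},{p,v},{q,r},{q,v}} W24={{r},{q,r},{r,v}} W34={{u},{q,r},{q,u},{t,u},{q,t,u}} W35={{u},{p,t},{q,t},{q,u},{t,u},{q,t,u}} W45={{u},{q,u},{t,u},{q,t,u}}
  W123={{p,v},{q,v}} W124={{r,v}} W134={{t,u},{q,t,u}} W135={{p,t},{q,t},{t,u},{q,t,u}} W145={{t,u},{q,t,u}} W234={{q,r}} W345={{u},{q,u},{t,u},{q,t,u}}
  W1345={{t,u},{q,t,u}}
C dims 5,9,7,1; δ0: rk 4, SNF 1^4; δ1: rk 5, SNF 1^5; δ2: rk 1, SNF 1^1
degree 0: 5−4−0 = 1 → Ȟ^0 ≅ Z
degree 1: 9−5−4 = 0 → Ȟ^1 ≅ 0
degree 2: 7−1−5 = 1 → Ȟ^2 ≅ Z


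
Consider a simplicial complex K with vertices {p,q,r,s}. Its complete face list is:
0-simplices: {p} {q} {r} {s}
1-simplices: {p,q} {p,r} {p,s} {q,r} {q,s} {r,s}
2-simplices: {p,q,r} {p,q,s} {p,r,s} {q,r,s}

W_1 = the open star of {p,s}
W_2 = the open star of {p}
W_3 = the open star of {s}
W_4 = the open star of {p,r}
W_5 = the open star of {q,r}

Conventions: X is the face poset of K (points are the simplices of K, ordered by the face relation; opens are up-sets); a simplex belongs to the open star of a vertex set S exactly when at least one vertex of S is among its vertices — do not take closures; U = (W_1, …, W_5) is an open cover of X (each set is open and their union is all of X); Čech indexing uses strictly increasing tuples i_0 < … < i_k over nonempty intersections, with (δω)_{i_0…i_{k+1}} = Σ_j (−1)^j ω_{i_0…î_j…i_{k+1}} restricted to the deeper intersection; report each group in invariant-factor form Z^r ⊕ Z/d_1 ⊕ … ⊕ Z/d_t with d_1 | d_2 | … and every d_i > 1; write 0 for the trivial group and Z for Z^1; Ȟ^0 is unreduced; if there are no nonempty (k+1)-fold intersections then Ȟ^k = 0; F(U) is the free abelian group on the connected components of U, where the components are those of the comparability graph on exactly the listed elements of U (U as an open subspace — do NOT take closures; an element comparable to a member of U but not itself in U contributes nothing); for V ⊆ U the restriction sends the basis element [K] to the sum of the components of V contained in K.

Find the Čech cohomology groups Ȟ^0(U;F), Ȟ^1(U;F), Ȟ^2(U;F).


nonempty intersections:
  W1={{p},{s},{p,q},{p,r},{p,s},{q,s},{r,s},{p,q,r},{p,q,s},{p,r,s},{q,r,s}} W2={{p},{p,q},{p,r},{p,s},{p,q,r},{p,q,s},{p,r,s}} W3={{s},{p,s},{q,s},{r,s},{p,q,s},{p,r,s},{q,r,s}} W4={{p},{r},{p,q},{p,r},{p,s},{q,r},{r,s},{p,q,r},{p,q,s},{p,r,s},{q,r,s}} W5={{q},{r},{p,q},{p,r},{q,r},{q,s},{r,s},{p,q,r},{p,q,s},{p,r,s},{q,r,s}}
  W12={{p},{p,q},{p,r},{p,s},{p,q,r},{p,q,s},{p,r,s}} W13={{s},{p,s},{q,s},{r,s},{p,q,s},{p,r,s},{q,r,s}} W14={{p},{p,q},{p,r},{p,s},{r,s},{p,q,r},{p,q,s},{p,r,s},{q,r,s}} W15={{p,q},{p,r},{q,s},{r,s},{p,q,r},{p,q,s},{p,r,s},{q,r,s}} W23={{p,s},{p,q,s},{p,r,s}} W24={{p},{p,q},{p,r},{p,s},{p,q,r},{p,q,s},{p,r,s}} W25={{p,q},{p,r},{p,q,r},{p,q,s},{p,r,s}} W34={{p,s},{r,s},{p,q,s},{p,r,s},{q,r,s}} W35={{q,s},{r,s},{p,q,s},{p,r,s},{q,r,s}} W45={{r},{p,q},{p,r},{q,r},{r,s},{p,q,r},{p,q,s},{p,r,s},{q,r,s}}
  W123={{p,s},{p,q,s},{p,r,s}} W124={{p},{p,q},{p,r},{p,s},{p,q,r},{p,q,s},{p,r,s}} W125={{p,q},{p,r},{p,q,r},{p,q,s},{p,r,s}} W134={{p,s},{r,s},{p,q,s},{p,r,s},{q,r,s}} W135={{q,s},{r,s},{p,q,s},{p,r,s},{q,r,s}} W145={{p,q},{p,r},{r,s},{p,q,r},{p,q,s},{p,r,s},{q,r,s}} W234={{p,s},{p,q,s},{p,r,s}} W235={{p,q,s},{p,r,s}} W245={{p,q},{p,r},{p,q,r},{p,q,s},{p,r,s}} W345={{r,s},{p,q,s},{p,r,s},{q,r,s}}
  W1234={{p,s},{p,q,s},{p,r,s}} W1235={{p,q,s},{p,r,s}} W1245={{p,q},{p,r},{p,q,r},{p,q,s},{p,r,s}} W1345={{r,s},{p,q,s},{p,r,s},{q,r,s}} W2345={{p,q,s},{p,r,s}}
  W12345={{p,q,s},{p,r,s}}
components per intersection:
  W1: {{p},{s},{p,q},{p,r},{p,s},{q,s},{r,s},{p,q,r},{p,q,s},{p,r,s},{q,r,s}}
  W2: {{p},{p,q},{p,r},{p,s},{p,q,r},{p,q,s},{p,r,s}}
  W3: {{s},{p,s},{q,s},{r,s},{p,q,s},{p,r,s},{q,r,s}}
  W4: {{p},{r},{p,q},{p,r},{p,s},{q,r},{r,s},{p,q,r},{p,q,s},{p,r,s},{q,r,s}}
  W5: {{q},{r},{p,q},{p,r},{q,r},{q,s},{r,s},{p,q,r},{p,q,s},{p,r,s},{q,r,s}}
  W12: {{p},{p,q},{p,r},{p,s},{p,q,r},{p,q,s},{p,r,s}}
  W13: {{s},{p,s},{q,s},{r,s},{p,q,s},{p,r,s},{q,r,s}}
  W14: {{p},{p,q},{p,r},{p,s},{r,s},{p,q,r},{p,q,s},{p,r,s},{q,r,s}}
  W15: {{p,q},{p,r},{q,s},{r,s},{p,q,r},{p,q,s},{p,r,s},{q,r,s}}
  W23: {{p,s},{p,q,s},{p,r,s}}
  W24: {{p},{p,q},{p,r},{p,s},{p,q,r},{p,q,s},{p,r,s}}
  W25: {{p,q},{p,r},{p,q,r},{p,q,s},{p,r,s}}
  W34: {{p,s},{r,s},{p,q,s},{p,r,s},{q,r,s}}
  W35: {{q,s},{r,s},{p,q,s},{p,r,s},{q,r,s}}
  W45: {{r},{p,q},{p,r},{q,r},{r,s},{p,q,r},{p,q,s},{p,r,s},{q,r,s}}
  W123: {{p,s},{p,q,s},{p,r,s}}
  W124: {{p},{p,q},{p,r},{p,s},{p,q,r},{p,q,s},{p,r,s}}
  W125: {{p,q},{p,r},{p,q,r},{p,q,s},{p,r,s}}
  W134: {{p,s},{r,s},{p,q,s},{p,r,s},{q,r,s}}
  W135: {{q,s},{r,s},{p,q,s},{p,r,s},{q,r,s}}
  W145: {{p,q},{p,r},{r,s},{p,q,r},{p,q,s},{p,r,s},{q,r,s}}
  W234: {{p,s},{p,q,s},{p,r,s}}
  W235: {{p,q,s}} {{p,r,s}}
  W245: {{p,q},{p,r},{p,q,r},{p,q,s},{p,r,s}}
  W345: {{r,s},{p,r,s},{q,r,s}} {{p,q,s}}
  W1234: {{p,s},{p,q,s},{p,r,s}}
  W1235: {{p,q,s}} {{p,r,s}}
  W1245: {{p,q},{p,r},{p,q,r},{p,q,s},{p,r,s}}
  W1345: {{r,s},{p,r,s},{q,r,s}} {{p,q,s}}
  W2345: {{p,q,s}} {{p,r,s}}
  W12345: {{p,q,s}} {{p,r,s}}
C dims 5,10,12,8; δ0: rk 4, SNF 1^4; δ1: rk 6, SNF 1^6; δ2: rk 6, SNF 1^6
Ȟ^0: (5−4)−0=1 ⇒ Z
Ȟ^1: (10−6)−4=0 ⇒ 0
Ȟ^2: (12−6)−6=0 ⇒ 0

Ȟ^0(U;F) ≅ Z; Ȟ^1(U;F) ≅ 0; Ȟ^2(U;F) ≅ 0


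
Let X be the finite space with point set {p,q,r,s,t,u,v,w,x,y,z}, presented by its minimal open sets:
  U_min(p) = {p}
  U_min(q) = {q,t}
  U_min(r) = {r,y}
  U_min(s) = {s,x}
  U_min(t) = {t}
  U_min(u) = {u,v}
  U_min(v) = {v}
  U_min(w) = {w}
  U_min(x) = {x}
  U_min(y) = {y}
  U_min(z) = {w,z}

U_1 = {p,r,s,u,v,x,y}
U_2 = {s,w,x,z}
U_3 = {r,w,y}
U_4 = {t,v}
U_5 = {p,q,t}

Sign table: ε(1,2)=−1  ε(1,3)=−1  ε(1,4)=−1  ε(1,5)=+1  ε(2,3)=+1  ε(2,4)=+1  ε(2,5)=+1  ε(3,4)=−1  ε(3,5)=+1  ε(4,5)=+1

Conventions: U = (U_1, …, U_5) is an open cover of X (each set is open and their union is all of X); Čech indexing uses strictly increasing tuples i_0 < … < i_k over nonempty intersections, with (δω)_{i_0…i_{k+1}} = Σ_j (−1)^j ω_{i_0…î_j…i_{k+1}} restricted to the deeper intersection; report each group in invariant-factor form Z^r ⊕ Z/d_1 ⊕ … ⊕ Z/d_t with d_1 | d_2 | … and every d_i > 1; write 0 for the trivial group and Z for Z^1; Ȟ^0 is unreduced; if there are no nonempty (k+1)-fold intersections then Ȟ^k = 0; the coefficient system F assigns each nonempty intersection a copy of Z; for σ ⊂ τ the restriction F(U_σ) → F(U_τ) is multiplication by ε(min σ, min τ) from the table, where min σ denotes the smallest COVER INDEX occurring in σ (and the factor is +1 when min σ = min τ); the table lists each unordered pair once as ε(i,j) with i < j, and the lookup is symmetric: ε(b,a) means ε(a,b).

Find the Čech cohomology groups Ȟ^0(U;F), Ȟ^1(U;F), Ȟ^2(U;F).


intersection data:
  U12={s,x} U13={r,y} U14={v} U15={p} U23={w} U45={t}
C dims 5,6; δ0: rk 5, SNF 1^4·2
Ȟ^0 = (5 − 5) − 0 = 0, so Ȟ^0 ≅ 0
Ȟ^1 = (6 − 0) − 5 = 1 plus torsion [2], so Ȟ^1 ≅ Z ⊕ Z/2
Ȟ^2 = (0 − 0) − 0 = 0, so Ȟ^2 ≅ 0

Ȟ^0(U;F) ≅ 0; Ȟ^1(U;F) ≅ Z ⊕ Z/2; Ȟ^2(U;F) ≅ 0


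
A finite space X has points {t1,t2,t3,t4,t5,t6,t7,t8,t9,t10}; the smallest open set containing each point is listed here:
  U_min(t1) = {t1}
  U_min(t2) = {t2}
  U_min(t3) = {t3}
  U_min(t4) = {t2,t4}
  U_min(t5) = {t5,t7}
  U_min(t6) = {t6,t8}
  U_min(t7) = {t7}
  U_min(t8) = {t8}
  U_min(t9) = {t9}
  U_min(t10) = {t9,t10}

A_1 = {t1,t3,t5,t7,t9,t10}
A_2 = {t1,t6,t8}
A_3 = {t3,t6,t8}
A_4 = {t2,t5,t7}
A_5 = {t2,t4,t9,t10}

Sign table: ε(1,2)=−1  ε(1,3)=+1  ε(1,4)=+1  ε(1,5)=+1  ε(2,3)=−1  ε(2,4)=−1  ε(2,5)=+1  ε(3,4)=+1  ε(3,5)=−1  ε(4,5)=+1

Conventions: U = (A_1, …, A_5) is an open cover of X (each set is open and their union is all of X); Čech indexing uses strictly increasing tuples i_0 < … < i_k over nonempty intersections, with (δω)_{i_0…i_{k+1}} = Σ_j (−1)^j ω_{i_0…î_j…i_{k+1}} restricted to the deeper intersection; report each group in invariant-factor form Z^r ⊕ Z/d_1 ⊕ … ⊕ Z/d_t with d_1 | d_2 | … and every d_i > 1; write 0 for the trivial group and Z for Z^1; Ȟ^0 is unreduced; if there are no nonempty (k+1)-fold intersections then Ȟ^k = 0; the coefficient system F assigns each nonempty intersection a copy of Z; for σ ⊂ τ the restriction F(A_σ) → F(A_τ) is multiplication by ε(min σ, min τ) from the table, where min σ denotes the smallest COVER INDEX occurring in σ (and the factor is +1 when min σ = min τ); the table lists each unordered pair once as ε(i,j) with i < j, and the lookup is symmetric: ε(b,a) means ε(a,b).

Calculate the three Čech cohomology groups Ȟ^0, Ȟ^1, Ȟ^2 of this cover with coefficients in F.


nonempty overlaps:
  A12={t1} A13={t3} A14={t5,t7} A15={t9,t10} A23={t6,t8} A45={t2}
C dims 5,6; δ0: rk 4, SNF 1^4
degree 0: 5−4−0 = 1 → Ȟ^0 ≅ Z
degree 1: 6−0−4 = 2 → Ȟ^1 ≅ Z^2
degree 2: 0−0−0 = 0 → Ȟ^2 ≅ 0

Ȟ^0(U;F) ≅ Z, Ȟ^1(U;F) ≅ Z^2, Ȟ^2(U;F) ≅ 0


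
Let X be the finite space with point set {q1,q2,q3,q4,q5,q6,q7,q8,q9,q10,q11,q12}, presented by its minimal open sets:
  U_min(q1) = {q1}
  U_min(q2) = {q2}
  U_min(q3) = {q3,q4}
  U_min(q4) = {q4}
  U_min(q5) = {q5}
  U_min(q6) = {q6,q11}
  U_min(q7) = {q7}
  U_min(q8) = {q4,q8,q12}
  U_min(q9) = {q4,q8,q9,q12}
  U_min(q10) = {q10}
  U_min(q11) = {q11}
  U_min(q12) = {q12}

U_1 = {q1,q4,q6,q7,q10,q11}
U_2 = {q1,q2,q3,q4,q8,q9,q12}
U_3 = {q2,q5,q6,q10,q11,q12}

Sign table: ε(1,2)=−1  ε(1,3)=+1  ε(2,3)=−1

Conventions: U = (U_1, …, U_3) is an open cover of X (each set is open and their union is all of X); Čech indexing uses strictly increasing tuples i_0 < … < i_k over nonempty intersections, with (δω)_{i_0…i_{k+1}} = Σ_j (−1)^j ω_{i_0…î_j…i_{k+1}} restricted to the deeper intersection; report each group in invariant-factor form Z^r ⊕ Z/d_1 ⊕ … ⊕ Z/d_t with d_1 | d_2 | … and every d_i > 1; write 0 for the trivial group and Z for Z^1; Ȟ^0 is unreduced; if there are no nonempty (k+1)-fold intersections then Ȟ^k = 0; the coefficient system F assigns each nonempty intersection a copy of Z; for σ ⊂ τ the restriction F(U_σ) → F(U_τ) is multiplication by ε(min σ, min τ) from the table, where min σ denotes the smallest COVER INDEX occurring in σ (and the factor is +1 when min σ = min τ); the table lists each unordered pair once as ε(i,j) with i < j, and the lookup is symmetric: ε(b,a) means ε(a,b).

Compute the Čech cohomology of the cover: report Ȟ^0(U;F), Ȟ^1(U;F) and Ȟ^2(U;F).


Ȟ^0 ≅ Z, Ȟ^1 ≅ Z, Ȟ^2 ≅ 0

cover nerve:
  U12={q1,q4} U13={q6,q10,q11} U23={q2,q12}
C dims 3,3; δ0: rk 2, SNF 1^2
Ȟ^0: (3−2)−0=1 ⇒ Z
Ȟ^1: (3−0)−2=1 ⇒ Z
Ȟ^2: (0−0)−0=0 ⇒ 0


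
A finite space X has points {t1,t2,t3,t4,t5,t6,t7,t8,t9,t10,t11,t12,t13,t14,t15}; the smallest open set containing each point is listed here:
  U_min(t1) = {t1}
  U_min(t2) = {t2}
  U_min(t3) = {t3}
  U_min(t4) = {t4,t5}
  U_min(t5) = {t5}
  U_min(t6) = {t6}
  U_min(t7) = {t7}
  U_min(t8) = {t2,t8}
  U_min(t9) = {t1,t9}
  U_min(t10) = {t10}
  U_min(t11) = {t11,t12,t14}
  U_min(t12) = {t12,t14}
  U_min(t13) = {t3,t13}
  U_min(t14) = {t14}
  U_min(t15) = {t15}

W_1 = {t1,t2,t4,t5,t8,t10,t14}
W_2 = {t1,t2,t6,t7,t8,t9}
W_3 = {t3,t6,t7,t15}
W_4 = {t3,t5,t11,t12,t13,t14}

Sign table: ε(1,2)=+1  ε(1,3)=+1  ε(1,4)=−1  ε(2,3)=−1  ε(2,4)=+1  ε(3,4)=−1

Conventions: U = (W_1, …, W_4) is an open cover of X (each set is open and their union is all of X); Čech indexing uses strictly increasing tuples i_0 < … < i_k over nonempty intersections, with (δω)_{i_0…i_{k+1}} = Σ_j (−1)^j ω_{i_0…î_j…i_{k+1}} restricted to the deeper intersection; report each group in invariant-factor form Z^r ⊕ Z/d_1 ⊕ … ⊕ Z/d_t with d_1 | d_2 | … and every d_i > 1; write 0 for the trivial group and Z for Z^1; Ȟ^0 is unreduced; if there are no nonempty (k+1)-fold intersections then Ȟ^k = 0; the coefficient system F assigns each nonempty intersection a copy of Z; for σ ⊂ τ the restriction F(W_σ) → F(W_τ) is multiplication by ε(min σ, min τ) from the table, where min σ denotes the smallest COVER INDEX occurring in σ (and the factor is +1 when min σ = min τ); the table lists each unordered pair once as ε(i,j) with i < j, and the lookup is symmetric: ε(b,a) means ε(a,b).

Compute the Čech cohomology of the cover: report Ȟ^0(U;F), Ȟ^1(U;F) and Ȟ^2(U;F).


Ȟ^0 = 0; Ȟ^1 = Z/2; Ȟ^2 = 0

nerve of the cover:
  W12={t1,t2,t8} W14={t5,t14} W23={t6,t7} W34={t3}
C dims 4,4; δ0: rk 4, SNF 1^3·2
Ȟ^0 = (4 − 4) − 0 = 0, so Ȟ^0 ≅ 0
Ȟ^1 = (4 − 0) − 4 = 0 plus torsion [2], so Ȟ^1 ≅ Z/2
Ȟ^2 = (0 − 0) − 0 = 0, so Ȟ^2 ≅ 0


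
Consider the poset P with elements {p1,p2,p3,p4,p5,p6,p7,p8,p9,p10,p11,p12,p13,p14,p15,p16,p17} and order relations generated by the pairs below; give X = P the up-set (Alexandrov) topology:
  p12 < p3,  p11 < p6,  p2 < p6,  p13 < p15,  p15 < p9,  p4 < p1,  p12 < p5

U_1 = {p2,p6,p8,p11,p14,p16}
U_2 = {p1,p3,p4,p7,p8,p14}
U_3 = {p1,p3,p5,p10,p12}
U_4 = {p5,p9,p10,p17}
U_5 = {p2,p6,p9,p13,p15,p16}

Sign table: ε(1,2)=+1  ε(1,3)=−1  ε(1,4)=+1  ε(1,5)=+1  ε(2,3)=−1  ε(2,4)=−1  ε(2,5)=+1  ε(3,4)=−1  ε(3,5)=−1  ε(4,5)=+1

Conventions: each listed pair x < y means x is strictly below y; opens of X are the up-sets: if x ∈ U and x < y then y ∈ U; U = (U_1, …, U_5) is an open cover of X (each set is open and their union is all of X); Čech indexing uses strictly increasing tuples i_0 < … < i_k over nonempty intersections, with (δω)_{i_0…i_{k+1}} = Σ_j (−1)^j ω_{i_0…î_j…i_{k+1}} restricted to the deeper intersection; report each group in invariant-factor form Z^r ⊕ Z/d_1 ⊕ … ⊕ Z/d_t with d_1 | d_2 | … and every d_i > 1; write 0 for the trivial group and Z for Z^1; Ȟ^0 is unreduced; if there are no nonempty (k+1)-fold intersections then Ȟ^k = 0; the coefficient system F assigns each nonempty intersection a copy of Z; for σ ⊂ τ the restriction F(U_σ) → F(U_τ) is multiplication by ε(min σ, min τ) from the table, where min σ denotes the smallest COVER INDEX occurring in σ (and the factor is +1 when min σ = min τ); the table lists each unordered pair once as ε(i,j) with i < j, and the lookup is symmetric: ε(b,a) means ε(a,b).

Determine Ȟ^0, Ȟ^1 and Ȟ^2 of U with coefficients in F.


intersection data:
  U12={p8,p14} U15={p2,p6,p16} U23={p1,p3} U34={p5,p10} U45={p9}
C dims 5,5; δ0: rk 4, SNF 1^4
Ȟ^0 = (5 − 4) − 0 = 1, so Ȟ^0 ≅ Z
Ȟ^1 = (5 − 0) − 4 = 1, so Ȟ^1 ≅ Z
Ȟ^2 = (0 − 0) − 0 = 0, so Ȟ^2 ≅ 0

Ȟ^0 ≅ Z; Ȟ^1 ≅ Z; Ȟ^2 ≅ 0


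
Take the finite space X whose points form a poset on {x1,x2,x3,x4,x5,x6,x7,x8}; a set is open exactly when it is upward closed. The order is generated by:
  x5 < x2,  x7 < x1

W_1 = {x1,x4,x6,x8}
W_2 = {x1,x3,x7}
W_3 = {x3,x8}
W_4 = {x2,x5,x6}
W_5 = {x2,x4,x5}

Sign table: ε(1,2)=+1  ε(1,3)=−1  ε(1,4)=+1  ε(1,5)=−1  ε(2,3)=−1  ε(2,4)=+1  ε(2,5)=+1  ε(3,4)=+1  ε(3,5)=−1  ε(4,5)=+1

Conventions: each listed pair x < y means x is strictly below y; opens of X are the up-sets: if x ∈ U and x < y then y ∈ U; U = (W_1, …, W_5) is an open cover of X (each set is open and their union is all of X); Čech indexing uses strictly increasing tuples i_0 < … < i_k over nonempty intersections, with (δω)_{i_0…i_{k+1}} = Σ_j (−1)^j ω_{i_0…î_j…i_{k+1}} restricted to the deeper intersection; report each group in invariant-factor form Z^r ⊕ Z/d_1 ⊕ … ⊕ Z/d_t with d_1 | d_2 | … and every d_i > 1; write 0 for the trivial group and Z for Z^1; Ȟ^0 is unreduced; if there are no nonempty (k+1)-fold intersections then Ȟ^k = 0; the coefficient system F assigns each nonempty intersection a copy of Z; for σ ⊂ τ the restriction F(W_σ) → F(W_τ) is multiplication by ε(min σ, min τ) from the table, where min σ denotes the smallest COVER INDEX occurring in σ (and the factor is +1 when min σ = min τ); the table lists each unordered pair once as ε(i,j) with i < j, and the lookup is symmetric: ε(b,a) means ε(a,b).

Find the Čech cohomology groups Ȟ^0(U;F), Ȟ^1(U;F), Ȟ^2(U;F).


nonempty overlaps:
  W12={x1} W13={x8} W14={x6} W15={x4} W23={x3} W45={x2,x5}
C dims 5,6; δ0: rk 5, SNF 1^4·2
degree 0: 5−5−0 = 0 → Ȟ^0 ≅ 0
degree 1: 6−0−5 = 1 plus torsion [2] → Ȟ^1 ≅ Z ⊕ Z/2
degree 2: 0−0−0 = 0 → Ȟ^2 ≅ 0

Ȟ^0 = 0; Ȟ^1 = Z ⊕ Z/2; Ȟ^2 = 0


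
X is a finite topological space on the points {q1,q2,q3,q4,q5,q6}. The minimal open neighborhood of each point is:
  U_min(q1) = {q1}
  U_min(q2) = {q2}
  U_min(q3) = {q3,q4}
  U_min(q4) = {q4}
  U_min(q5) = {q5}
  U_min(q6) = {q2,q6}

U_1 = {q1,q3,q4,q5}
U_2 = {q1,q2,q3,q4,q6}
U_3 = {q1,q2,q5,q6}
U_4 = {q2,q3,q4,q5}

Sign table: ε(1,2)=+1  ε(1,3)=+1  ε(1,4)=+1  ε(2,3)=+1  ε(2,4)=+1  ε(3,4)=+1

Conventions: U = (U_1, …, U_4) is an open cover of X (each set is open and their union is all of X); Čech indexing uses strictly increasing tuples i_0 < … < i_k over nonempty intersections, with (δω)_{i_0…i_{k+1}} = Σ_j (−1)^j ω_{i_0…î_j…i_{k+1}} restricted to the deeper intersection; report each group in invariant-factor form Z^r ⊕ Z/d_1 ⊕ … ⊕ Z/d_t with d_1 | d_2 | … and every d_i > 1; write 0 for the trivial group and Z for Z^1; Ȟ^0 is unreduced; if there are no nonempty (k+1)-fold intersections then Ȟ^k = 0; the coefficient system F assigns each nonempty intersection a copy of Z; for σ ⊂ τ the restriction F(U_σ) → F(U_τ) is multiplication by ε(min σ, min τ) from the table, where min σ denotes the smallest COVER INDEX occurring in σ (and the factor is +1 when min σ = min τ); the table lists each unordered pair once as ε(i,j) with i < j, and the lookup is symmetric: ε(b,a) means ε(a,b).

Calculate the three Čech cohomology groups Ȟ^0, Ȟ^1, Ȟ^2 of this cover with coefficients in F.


Ȟ^0 = Z,  Ȟ^1 = 0,  Ȟ^2 = Z

nerve of the cover:
  U12={q1,q3,q4} U13={q1,q5} U14={q3,q4,q5} U23={q1,q2,q6} U24={q2,q3,q4} U34={q2,q5}
  U123={q1} U124={q3,q4} U134={q5} U234={q2}
C dims 4,6,4; δ0: rk 3, SNF 1^3; δ1: rk 3, SNF 1^3
Ȟ^0 = (4 − 3) − 0 = 1, so Ȟ^0 ≅ Z
Ȟ^1 = (6 − 3) − 3 = 0, so Ȟ^1 ≅ 0
Ȟ^2 = (4 − 0) − 3 = 1, so Ȟ^2 ≅ Z


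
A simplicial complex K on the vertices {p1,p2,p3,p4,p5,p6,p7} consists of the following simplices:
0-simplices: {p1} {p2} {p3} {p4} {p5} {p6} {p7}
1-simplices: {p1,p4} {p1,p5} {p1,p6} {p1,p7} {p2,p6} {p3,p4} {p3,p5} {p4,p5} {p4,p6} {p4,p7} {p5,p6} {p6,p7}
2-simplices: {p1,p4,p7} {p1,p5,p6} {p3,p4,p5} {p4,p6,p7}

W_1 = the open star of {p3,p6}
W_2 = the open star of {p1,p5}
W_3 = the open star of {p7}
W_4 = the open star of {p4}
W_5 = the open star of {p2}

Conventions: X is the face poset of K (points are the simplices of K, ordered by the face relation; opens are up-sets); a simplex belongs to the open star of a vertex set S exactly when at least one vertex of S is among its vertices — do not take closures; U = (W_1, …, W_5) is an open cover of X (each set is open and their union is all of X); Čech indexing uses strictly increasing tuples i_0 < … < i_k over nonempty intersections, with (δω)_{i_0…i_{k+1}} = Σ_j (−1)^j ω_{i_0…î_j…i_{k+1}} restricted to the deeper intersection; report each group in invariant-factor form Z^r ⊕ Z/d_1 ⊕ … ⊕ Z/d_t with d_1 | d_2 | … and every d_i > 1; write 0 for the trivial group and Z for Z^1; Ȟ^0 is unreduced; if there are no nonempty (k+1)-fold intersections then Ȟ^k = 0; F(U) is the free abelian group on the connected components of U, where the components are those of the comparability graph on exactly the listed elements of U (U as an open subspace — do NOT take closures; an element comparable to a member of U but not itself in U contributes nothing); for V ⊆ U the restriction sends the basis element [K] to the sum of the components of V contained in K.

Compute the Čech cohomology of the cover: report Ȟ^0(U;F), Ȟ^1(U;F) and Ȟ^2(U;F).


nonempty intersections:
  W1={{p3},{p6},{p1,p6},{p2,p6},{p3,p4},{p3,p5},{p4,p6},{p5,p6},{p6,p7},{p1,p5,p6},{p3,p4,p5},{p4,p6,p7}} W2={{p1},{p5},{p1,p4},{p1,p5},{p1,p6},{p1,p7},{p3,p5},{p4,p5},{p5,p6},{p1,p4,p7},{p1,p5,p6},{p3,p4,p5}} W3={{p7},{p1,p7},{p4,p7},{p6,p7},{p1,p4,p7},{p4,p6,p7}} W4={{p4},{p1,p4},{p3,p4},{p4,p5},{p4,p6},{p4,p7},{p1,p4,p7},{p3,p4,p5},{p4,p6,p7}} W5={{p2},{p2,p6}}
  W12={{p1,p6},{p3,p5},{p5,p6},{p1,p5,p6},{p3,p4,p5}} W13={{p6,p7},{p4,p6,p7}} W14={{p3,p4},{p4,p6},{p3,p4,p5},{p4,p6,p7}} W15={{p2,p6}} W23={{p1,p7},{p1,p4,p7}} W24={{p1,p4},{p4,p5},{p1,p4,p7},{p3,p4,p5}} W34={{p4,p7},{p1,p4,p7},{p4,p6,p7}}
  W124={{p3,p4,p5}} W134={{p4,p6,p7}} W234={{p1,p4,p7}}
components per intersection:
  W1: {{p3},{p3,p4},{p3,p5},{p3,p4,p5}} {{p6},{p1,p6},{p2,p6},{p4,p6},{p5,p6},{p6,p7},{p1,p5,p6},{p4,p6,p7}}
  W2: {{p1},{p5},{p1,p4},{p1,p5},{p1,p6},{p1,p7},{p3,p5},{p4,p5},{p5,p6},{p1,p4,p7},{p1,p5,p6},{p3,p4,p5}}
  W3: {{p7},{p1,p7},{p4,p7},{p6,p7},{p1,p4,p7},{p4,p6,p7}}
  W4: {{p4},{p1,p4},{p3,p4},{p4,p5},{p4,p6},{p4,p7},{p1,p4,p7},{p3,p4,p5},{p4,p6,p7}}
  W5: {{p2},{p2,p6}}
  W12: {{p1,p6},{p5,p6},{p1,p5,p6}} {{p3,p5},{p3,p4,p5}}
  W13: {{p6,p7},{p4,p6,p7}}
  W14: {{p3,p4},{p3,p4,p5}} {{p4,p6},{p4,p6,p7}}
  W15: {{p2,p6}}
  W23: {{p1,p7},{p1,p4,p7}}
  W24: {{p1,p4},{p1,p4,p7}} {{p4,p5},{p3,p4,p5}}
  W34: {{p4,p7},{p1,p4,p7},{p4,p6,p7}}
  W124: {{p3,p4,p5}}
  W134: {{p4,p6,p7}}
  W234: {{p1,p4,p7}}
C dims 6,10,3; δ0: rk 5, SNF 1^5; δ1: rk 3, SNF 1^3
Ȟ^0: (6−5)−0=1 ⇒ Z
Ȟ^1: (10−3)−5=2 ⇒ Z^2
Ȟ^2: (3−0)−3=0 ⇒ 0

Ȟ^0 = Z,  Ȟ^1 = Z^2,  Ȟ^2 = 0


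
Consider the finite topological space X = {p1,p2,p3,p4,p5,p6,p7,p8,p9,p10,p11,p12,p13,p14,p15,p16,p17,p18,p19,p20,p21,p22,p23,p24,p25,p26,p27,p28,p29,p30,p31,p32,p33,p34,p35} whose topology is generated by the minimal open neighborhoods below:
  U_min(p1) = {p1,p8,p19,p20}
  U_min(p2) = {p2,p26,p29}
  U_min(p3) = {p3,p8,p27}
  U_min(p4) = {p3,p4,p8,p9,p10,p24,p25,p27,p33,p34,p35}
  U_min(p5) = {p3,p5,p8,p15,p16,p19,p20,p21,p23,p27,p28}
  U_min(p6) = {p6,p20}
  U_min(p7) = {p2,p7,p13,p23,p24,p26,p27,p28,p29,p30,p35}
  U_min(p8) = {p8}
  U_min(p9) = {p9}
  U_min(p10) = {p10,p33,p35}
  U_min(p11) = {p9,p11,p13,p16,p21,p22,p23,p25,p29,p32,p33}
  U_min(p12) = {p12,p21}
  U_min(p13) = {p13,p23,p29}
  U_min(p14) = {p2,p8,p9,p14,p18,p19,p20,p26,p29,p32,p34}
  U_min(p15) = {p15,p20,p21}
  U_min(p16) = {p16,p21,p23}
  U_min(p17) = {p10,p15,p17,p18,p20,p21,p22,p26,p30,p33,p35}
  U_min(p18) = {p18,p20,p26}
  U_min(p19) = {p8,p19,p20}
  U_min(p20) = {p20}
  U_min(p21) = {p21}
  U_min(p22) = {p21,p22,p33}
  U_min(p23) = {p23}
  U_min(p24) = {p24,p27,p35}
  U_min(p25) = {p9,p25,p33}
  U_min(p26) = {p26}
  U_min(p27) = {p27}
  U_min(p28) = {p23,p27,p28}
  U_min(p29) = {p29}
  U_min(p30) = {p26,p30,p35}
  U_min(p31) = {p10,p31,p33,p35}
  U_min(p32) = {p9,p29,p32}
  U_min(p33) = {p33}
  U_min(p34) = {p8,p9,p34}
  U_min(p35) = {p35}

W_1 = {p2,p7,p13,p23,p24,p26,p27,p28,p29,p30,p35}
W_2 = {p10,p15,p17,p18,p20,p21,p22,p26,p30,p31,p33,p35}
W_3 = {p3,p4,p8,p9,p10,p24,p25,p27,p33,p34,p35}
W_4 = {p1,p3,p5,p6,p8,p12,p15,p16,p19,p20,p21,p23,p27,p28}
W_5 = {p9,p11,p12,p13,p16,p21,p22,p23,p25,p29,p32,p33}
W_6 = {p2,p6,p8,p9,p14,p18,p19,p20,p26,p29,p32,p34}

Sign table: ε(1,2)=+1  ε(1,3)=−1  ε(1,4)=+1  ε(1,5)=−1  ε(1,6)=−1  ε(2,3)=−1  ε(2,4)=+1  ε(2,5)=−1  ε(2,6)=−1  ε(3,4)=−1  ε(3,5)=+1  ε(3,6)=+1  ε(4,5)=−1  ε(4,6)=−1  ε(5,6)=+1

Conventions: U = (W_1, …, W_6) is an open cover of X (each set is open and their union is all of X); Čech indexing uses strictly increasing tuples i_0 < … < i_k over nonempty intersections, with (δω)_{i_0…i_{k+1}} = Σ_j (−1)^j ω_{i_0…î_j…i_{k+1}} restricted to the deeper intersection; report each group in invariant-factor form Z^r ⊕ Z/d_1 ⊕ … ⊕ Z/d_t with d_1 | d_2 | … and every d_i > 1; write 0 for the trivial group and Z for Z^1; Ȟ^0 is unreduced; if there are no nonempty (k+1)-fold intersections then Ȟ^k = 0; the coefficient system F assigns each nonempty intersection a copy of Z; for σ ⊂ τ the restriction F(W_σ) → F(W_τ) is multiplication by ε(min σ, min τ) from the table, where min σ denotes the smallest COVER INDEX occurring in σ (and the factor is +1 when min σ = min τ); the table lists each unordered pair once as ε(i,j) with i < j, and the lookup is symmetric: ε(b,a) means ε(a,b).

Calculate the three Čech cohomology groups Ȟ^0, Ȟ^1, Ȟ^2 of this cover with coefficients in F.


nonempty overlaps:
  W12={p26,p30,p35} W13={p24,p27,p35} W14={p23,p27,p28} W15={p13,p23,p29} W16={p2,p26,p29} W23={p10,p33,p35} W24={p15,p20,p21} W25={p21,p22,p33} W26={p18,p20,p26} W34={p3,p8,p27} W35={p9,p25,p33} W36={p8,p9,p34} W45={p12,p16,p21,p23} W46={p6,p8,p19,p20} W56={p9,p29,p32}
  W123={p35} W126={p26} W134={p27} W145={p23} W156={p29} W235={p33} W245={p21} W246={p20} W346={p8} W356={p9}
C dims 6,15,10; δ0: rk 5, SNF 1^5; δ1: rk 10, SNF 1^9·2
degree 0: 6−5−0 = 1 → Ȟ^0 ≅ Z
degree 1: 15−10−5 = 0 → Ȟ^1 ≅ 0
degree 2: 10−0−10 = 0 plus torsion [2] → Ȟ^2 ≅ Z/2

Ȟ^0 ≅ Z, Ȟ^1 ≅ 0, Ȟ^2 ≅ Z/2


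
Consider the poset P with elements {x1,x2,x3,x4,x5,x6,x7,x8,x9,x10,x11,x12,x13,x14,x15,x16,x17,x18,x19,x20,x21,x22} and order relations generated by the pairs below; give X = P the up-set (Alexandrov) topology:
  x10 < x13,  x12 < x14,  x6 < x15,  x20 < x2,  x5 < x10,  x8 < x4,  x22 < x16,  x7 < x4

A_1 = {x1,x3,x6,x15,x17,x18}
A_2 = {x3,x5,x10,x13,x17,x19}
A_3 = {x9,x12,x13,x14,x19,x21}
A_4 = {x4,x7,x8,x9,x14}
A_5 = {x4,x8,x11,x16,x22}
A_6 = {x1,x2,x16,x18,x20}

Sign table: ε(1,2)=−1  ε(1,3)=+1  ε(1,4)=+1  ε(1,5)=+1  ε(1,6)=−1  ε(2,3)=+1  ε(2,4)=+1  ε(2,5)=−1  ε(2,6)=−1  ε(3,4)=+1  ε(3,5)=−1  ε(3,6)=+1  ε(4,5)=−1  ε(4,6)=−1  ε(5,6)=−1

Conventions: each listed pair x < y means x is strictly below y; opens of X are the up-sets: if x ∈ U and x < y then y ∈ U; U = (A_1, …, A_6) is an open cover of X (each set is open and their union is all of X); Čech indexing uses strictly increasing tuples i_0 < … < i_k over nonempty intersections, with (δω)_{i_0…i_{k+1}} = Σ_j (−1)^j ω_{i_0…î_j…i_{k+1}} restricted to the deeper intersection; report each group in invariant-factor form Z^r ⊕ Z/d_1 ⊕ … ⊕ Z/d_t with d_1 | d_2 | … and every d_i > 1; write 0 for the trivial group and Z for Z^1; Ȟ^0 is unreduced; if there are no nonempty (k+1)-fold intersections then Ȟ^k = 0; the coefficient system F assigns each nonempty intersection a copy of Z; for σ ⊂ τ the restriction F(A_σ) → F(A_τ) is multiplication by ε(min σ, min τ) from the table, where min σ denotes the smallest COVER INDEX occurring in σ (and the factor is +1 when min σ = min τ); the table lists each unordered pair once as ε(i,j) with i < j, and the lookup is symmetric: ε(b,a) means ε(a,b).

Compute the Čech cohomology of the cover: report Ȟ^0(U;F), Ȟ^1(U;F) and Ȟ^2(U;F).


Ȟ^0 ≅ Z; Ȟ^1 ≅ Z; Ȟ^2 ≅ 0

nerve of the cover:
  A12={x3,x17} A16={x1,x18} A23={x13,x19} A34={x9,x14} A45={x4,x8} A56={x16}
C dims 6,6; δ0: rk 5, SNF 1^5
Ȟ^0 = (6 − 5) − 0 = 1, so Ȟ^0 ≅ Z
Ȟ^1 = (6 − 0) − 5 = 1, so Ȟ^1 ≅ Z
Ȟ^2 = (0 − 0) − 0 = 0, so Ȟ^2 ≅ 0


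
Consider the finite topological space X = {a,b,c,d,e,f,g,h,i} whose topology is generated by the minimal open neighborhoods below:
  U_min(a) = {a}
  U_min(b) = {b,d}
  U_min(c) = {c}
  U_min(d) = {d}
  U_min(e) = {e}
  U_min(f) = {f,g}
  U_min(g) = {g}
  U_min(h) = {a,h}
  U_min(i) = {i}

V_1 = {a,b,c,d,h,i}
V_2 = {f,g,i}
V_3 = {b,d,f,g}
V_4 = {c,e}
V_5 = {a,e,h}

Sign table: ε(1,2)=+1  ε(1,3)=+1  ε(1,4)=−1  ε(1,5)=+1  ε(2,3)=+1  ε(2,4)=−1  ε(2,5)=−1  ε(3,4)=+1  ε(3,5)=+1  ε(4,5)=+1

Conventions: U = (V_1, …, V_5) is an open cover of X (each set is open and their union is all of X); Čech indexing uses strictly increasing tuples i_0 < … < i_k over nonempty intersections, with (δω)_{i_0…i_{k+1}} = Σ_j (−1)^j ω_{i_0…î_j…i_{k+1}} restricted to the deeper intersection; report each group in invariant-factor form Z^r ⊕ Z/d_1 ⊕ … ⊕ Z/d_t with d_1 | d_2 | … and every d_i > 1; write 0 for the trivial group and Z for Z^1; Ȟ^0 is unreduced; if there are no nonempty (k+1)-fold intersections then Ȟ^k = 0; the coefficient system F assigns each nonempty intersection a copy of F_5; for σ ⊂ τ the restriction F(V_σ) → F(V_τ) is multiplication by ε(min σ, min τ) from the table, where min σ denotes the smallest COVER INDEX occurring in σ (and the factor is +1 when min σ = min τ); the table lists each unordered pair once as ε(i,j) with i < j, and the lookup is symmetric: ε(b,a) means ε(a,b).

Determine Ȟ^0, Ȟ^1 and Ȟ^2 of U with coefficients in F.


cover nerve:
  V12={i} V13={b,d} V14={c} V15={a,h} V23={f,g} V45={e}
C dims 5,6; δ0: rk_F5 5
Ȟ^0: (5−5)−0=0 ⇒ 0
Ȟ^1: (6−0)−5=1 ⇒ Z/5
Ȟ^2: (0−0)−0=0 ⇒ 0

Ȟ^0(U;F) ≅ 0, Ȟ^1(U;F) ≅ Z/5 and Ȟ^2(U;F) ≅ 0


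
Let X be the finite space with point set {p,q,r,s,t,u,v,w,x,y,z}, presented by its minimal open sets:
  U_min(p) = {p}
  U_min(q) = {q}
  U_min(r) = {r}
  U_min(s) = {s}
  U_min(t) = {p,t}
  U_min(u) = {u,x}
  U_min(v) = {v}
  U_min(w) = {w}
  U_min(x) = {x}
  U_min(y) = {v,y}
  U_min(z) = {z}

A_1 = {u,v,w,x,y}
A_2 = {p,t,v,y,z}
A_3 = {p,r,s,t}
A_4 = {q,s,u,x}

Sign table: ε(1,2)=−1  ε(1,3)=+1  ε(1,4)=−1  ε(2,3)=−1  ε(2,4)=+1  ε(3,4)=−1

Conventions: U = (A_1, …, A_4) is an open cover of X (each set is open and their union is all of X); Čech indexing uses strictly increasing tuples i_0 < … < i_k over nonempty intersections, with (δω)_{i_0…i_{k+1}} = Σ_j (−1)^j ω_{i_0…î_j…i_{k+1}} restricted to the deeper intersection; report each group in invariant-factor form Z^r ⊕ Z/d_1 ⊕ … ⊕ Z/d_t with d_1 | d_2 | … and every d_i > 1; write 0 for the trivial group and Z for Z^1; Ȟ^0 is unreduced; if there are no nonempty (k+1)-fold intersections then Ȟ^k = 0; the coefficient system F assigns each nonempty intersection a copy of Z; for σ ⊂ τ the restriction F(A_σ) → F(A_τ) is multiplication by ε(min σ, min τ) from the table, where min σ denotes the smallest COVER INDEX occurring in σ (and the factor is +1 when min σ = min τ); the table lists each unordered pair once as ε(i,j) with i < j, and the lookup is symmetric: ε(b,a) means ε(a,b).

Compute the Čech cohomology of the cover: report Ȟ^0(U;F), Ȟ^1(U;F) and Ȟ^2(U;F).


nerve simplices:
  A12={v,y} A14={u,x} A23={p,t} A34={s}
C dims 4,4; δ0: rk 3, SNF 1^3
degree 0: 4−3−0 = 1 → Ȟ^0 ≅ Z
degree 1: 4−0−3 = 1 → Ȟ^1 ≅ Z
degree 2: 0−0−0 = 0 → Ȟ^2 ≅ 0

Ȟ^0(U;F) ≅ Z,  Ȟ^1(U;F) ≅ Z,  Ȟ^2(U;F) ≅ 0


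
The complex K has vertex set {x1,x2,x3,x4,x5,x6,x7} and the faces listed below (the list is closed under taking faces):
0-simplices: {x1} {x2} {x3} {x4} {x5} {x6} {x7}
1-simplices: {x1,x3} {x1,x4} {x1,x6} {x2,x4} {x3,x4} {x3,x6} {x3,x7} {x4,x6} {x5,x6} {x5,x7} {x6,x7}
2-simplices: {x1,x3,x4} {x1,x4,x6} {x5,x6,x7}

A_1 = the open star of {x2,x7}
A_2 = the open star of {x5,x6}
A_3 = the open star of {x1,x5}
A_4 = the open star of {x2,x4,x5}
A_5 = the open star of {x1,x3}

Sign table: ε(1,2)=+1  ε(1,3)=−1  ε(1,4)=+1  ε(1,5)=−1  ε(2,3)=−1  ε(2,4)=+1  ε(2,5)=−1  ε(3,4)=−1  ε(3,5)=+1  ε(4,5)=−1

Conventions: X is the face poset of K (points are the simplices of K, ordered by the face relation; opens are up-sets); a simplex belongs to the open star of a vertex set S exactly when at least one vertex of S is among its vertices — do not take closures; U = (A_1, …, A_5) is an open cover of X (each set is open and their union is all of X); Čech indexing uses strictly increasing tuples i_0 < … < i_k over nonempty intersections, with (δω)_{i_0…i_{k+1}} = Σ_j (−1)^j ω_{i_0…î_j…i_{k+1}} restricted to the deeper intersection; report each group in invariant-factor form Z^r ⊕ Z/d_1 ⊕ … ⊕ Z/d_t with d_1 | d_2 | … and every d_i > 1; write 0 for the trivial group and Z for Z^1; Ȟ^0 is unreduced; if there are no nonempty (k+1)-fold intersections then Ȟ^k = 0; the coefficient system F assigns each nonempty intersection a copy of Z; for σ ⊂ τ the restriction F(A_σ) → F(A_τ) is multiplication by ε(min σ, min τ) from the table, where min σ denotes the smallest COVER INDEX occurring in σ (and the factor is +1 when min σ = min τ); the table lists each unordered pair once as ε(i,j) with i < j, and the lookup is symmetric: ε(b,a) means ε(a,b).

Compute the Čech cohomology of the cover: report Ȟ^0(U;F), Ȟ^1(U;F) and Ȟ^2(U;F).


nonempty overlaps:
  A1={{x2},{x7},{x2,x4},{x3,x7},{x5,x7},{x6,x7},{x5,x6,x7}} A2={{x5},{x6},{x1,x6},{x3,x6},{x4,x6},{x5,x6},{x5,x7},{x6,x7},{x1,x4,x6},{x5,x6,x7}} A3={{x1},{x5},{x1,x3},{x1,x4},{x1,x6},{x5,x6},{x5,x7},{x1,x3,x4},{x1,x4,x6},{x5,x6,x7}} A4={{x2},{x4},{x5},{x1,x4},{x2,x4},{x3,x4},{x4,x6},{x5,x6},{x5,x7},{x1,x3,x4},{x1,x4,x6},{x5,x6,x7}} A5={{x1},{x3},{x1,x3},{x1,x4},{x1,x6},{x3,x4},{x3,x6},{x3,x7},{x1,x3,x4},{x1,x4,x6}}
  A12={{x5,x7},{x6,x7},{x5,x6,x7}} A13={{x5,x7},{x5,x6,x7}} A14={{x2},{x2,x4},{x5,x7},{x5,x6,x7}} A15={{x3,x7}} A23={{x5},{x1,x6},{x5,x6},{x5,x7},{x1,x4,x6},{x5,x6,x7}} A24={{x5},{x4,x6},{x5,x6},{x5,x7},{x1,x4,x6},{x5,x6,x7}} A25={{x1,x6},{x3,x6},{x1,x4,x6}} A34={{x5},{x1,x4},{x5,x6},{x5,x7},{x1,x3,x4},{x1,x4,x6},{x5,x6,x7}} A35={{x1},{x1,x3},{x1,x4},{x1,x6},{x1,x3,x4},{x1,x4,x6}} A45={{x1,x4},{x3,x4},{x1,x3,x4},{x1,x4,x6}}
  A123={{x5,x7},{x5,x6,x7}} A124={{x5,x7},{x5,x6,x7}} A134={{x5,x7},{x5,x6,x7}} A234={{x5},{x5,x6},{x5,x7},{x1,x4,x6},{x5,x6,x7}} A235={{x1,x6},{x1,x4,x6}} A245={{x1,x4,x6}} A345={{x1,x4},{x1,x3,x4},{x1,x4,x6}}
  A1234={{x5,x7},{x5,x6,x7}} A2345={{x1,x4,x6}}
C dims 5,10,7,2; δ0: rk 4, SNF 1^4; δ1: rk 5, SNF 1^5; δ2: rk 2, SNF 1^2
degree 0: 5−4−0 = 1 → Ȟ^0 ≅ Z
degree 1: 10−5−4 = 1 → Ȟ^1 ≅ Z
degree 2: 7−2−5 = 0 → Ȟ^2 ≅ 0

Ȟ^0 = Z,  Ȟ^1 = Z,  Ȟ^2 = 0
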